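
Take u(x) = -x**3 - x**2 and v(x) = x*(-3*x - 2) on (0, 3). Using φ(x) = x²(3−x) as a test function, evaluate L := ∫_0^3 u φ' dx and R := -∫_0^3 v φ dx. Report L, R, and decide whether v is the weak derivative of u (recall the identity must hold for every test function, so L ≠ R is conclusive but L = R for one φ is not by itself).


LHS = 486/5, RHS = 486/5. Yes, v = u' weakly.

u(x) = -x**3 - x**2, classical derivative u'(x) = -3*x**2 - 2*x.
φ(x) = x²(3−x), so φ'(x) = 3*x*(2 - x).
Note φ(0) = φ(3) = 0, so the boundary term u·φ vanishes.
LHS = ∫_0^3 u(x) φ'(x) dx = ∫_0^3 (3*x^5 - 3*x^4 - 6*x^3) dx. Term by term:
  ∫_0^3 3*x^5 dx = 729/2;  ∫_0^3 -3*x^4 dx = -729/5;  ∫_0^3 -6*x^3 dx = -243/2.
Sum: 729/2 − 729/5 − 243/2 = 486/5.
So LHS = 486/5.
∫_0^3 v(x) φ(x) dx = ∫_0^3 (3*x^5 - 7*x^4 - 6*x^3) dx. Term by term:
  ∫_0^3 3*x^5 dx = 729/2;  ∫_0^3 -7*x^4 dx = -1701/5;  ∫_0^3 -6*x^3 dx = -243/2.
Sum: 729/2 − 1701/5 − 243/2 = -486/5.
So RHS = -∫_0^3 v(x) φ(x) dx = 486/5.
LHS = RHS, so the identity holds for this test φ.
Moreover u is smooth here and v(x) = u'(x) = -3*x**2 - 2*x pointwise, so the identity holds for every test function. Hence v is the weak derivative of u.


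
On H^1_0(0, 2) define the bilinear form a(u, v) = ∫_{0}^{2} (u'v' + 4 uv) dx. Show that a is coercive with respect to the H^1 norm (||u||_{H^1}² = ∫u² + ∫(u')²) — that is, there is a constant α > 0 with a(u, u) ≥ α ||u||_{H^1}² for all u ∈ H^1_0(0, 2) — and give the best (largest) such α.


α = 1

Coercivity of a(·,·) on H^1_0(0, 2) means a(u, u) ≥ α ||u||_{H^1}² for every u ∈ H^1_0.
The interval has length L = 2, and Poincaré/coercivity depend only on L. Here a(u, u) = ∫(u')² + (4)·∫u².
Here c = 4 ≥ 1, so a(u,u) = ∫(u')² + c∫u² ≥ ∫(u')² + ∫u² = ||u||_{H^1}², i.e. α = 1 works. No larger α is possible: a(u,u) ≥ α||u||_{H^1}² means (1−α)∫(u')² ≥ (α−c)∫u², and for the modes u_n = sin(nπ(x−x₀)/L) (x₀ the left endpoint) one has ∫u_n²/∫(u_n')² = (L/(nπ))² → 0, so a(u_n,u_n)/||u_n||_{H^1}² → 1. Hence the optimal constant is α = 1.
Therefore α = 1.


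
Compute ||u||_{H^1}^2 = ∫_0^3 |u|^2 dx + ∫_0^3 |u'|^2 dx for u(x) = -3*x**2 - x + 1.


||u||_{H^1}^2 = 8889/10

The H^1 norm (squared) on an interval (0, L) is
  ||u||_{H^1}^2 = ∫_0^L u(x)^2 dx + ∫_0^L u'(x)^2 dx.
Compute u'(x) = -6*x - 1.
Then u(x)^2 = 9*x**4 + 6*x**3 - 5*x**2 - 2*x + 1 and u'(x)^2 = 36*x**2 + 12*x + 1.
Integrate each monomial from 0 to 3 using ∫_0^3 c·x^n dx = c·3^(n+1)/(n+1):
  ∫_0^3 u(x)^2 dx = ∫_0^3 (9*x^4 + 6*x^3 - 5*x^2 - 2*x + 1) dx. Term by term:
    ∫_0^3 9*x^4 dx = 2187/5;  ∫_0^3 6*x^3 dx = 243/2;  ∫_0^3 -5*x^2 dx = -45;
    ∫_0^3 -2*x dx = -9;  ∫_0^3 1 dx = 3.
  Sum: 2187/5 + 243/2 − 45 − 9 + 3 = 5079/10.
  ∫_0^3 u'(x)^2 dx = ∫_0^3 (36*x^2 + 12*x + 1) dx. Term by term:
    ∫_0^3 36*x^2 dx = 324;  ∫_0^3 12*x dx = 54;  ∫_0^3 1 dx = 3.
  Sum: 324 + 54 + 3 = 381.
Adding: ||u||_{H^1}^2 = 5079/10 + 381 = 8889/10.


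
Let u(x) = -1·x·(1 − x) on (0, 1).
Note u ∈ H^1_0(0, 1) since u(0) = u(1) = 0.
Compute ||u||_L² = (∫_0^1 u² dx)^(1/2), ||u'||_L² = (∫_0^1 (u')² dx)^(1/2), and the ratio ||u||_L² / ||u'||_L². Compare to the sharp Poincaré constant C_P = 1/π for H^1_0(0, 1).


||u||_L² / ||u'||_L² = sqrt(10)/10 < C_P = 1/π.

u(x) = -1·x·(1 − x), so u'(x) = 2*x - 1.
u(x) = -1·x·(1 − x) vanishes at x = 0 and x = 1, so u ∈ H^1_0(0, 1). Differentiate via the product rule and integrate the resulting polynomials term by term.
  ∫_0^1 u² dx = ∫_0^1 (x^4 - 2*x^3 + x^2) dx. Term by term:
    ∫_0^1 x^4 dx = 1/5;  ∫_0^1 -2*x^3 dx = -1/2;  ∫_0^1 x^2 dx = 1/3.
  Sum: 1/5 − 1/2 + 1/3 = 1/30.
  ∫_0^1 (u')² dx = ∫_0^1 (4*x^2 - 4*x + 1) dx. Term by term:
    ∫_0^1 4*x^2 dx = 4/3;  ∫_0^1 -4*x dx = -2;  ∫_0^1 1 dx = 1.
  Sum: 4/3 − 2 + 1 = 1/3.
∫_0^1 u² dx = 1/30, so ||u||_L² = sqrt(30)/30.
∫_0^1 (u')² dx = 1/3, so ||u'||_L² = sqrt(3)/3.
Ratio ||u||_L² / ||u'||_L² = sqrt(10)/10.
Sharp Poincaré constant on H^1_0(0, 1) is C_P = L/π = 1/π, achieved by sin(π·x).
A polynomial bump cannot attain the sharp Poincaré constant (only the first sine eigenfunction does), so the ratio is strictly less than C_P, consistent with ||u||_L² ≤ C_P ||u'||_L².


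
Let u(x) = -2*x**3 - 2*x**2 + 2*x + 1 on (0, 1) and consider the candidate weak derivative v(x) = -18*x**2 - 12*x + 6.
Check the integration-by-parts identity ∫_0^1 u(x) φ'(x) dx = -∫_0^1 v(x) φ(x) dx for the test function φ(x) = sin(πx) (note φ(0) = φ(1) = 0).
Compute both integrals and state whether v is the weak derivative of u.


LHS = -24/π^3 + 6/π, RHS = -72/π^3 + 18/π. No, v is not the weak derivative of u.

u(x) = -2*x**3 - 2*x**2 + 2*x + 1, classical derivative u'(x) = -6*x**2 - 4*x + 2.
φ(x) = sin(πx), so φ'(x) = π*cos(π*x).
Note φ(0) = φ(1) = 0, so the boundary term u·φ vanishes.
LHS = ∫_0^1 u(x) φ'(x) dx = ∫_0^1 (-2*π*x^3*cos(π*x) - 2*π*x^2*cos(π*x) + 2*π*x*cos(π*x) + π*cos(π*x)) dx. Term by term:
  ∫_0^1 π*cos(π*x) dx = 0;  ∫_0^1 -2*π*x^2*cos(π*x) dx = 4/π;  ∫_0^1 -2*π*x^3*cos(π*x) dx = -24/π^3 + 6/π;
  ∫_0^1 2*π*x*cos(π*x) dx = -4/π.
Sum: 0 + 4/π + -24/π^3 + 6/π − 4/π = -24/π^3 + 6/π.
So LHS = -24/π^3 + 6/π.
∫_0^1 v(x) φ(x) dx = ∫_0^1 (-18*x^2*sin(π*x) - 12*x*sin(π*x) + 6*sin(π*x)) dx. Term by term:
  ∫_0^1 6*sin(π*x) dx = 12/π;  ∫_0^1 -18*x^2*sin(π*x) dx = -18/π + 72/π^3;  ∫_0^1 -12*x*sin(π*x) dx = -12/π.
Sum: 12/π + -18/π + 72/π^3 − 12/π = -18/π + 72/π^3.
So RHS = -∫_0^1 v(x) φ(x) dx = -72/π^3 + 18/π.
LHS − RHS = -12/π + 48/π^3 ≠ 0, so the identity fails.
(For a valid weak derivative the identity must hold for EVERY test function, in particular this one. The failure shows v is NOT the weak derivative of u.)
Correct weak derivative would be u'(x) = -6*x**2 - 4*x + 2.


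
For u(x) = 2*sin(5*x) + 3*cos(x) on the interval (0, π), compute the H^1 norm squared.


||u||_{H^1(0,π)}^2 = 61*π

u'(x) = -3*sin(x) + 10*cos(5*x).
Expand u² and (u')² and integrate term by term on (0, π), using: for integers n ≥ 1, ∫_0^π sin²(nx) dx = ∫_0^π cos²(nx) dx = π/2; for n ≠ n', ∫_0^π sin(nx)sin(n'x) dx = ∫_0^π cos(nx)cos(n'x) dx = 0; and by product-to-sum, ∫_0^π sin(nx)cos(n'x) dx = ½∫_0^π [sin((n+n')x) + sin((n−n')x)] dx, which is 0 when n+n' is even and 2n/(n²−n'²) when n+n' is odd (it need not vanish on (0, π)).
  u² squared terms: (2)²·∫sin(5x)² dx = 4·π/2 = 2*π;  (3)²·∫cos(x)² dx = 9·π/2 = 9*π/2.
  u² cross terms: 2·(2)·(3)·∫sin(5x)·cos(x) dx = 12·(0) = 0.
  So ∫_0^π u² dx = 2*π + 9*π/2 + 0 = 13*π/2.
  (u')² squared terms: (-3)²·∫sin(x)² dx = 9·π/2 = 9*π/2;  (10)²·∫cos(5x)² dx = 100·π/2 = 50*π.
  (u')² cross terms: 2·(-3)·(10)·∫sin(x)·cos(5x) dx = -60·(0) = 0.
  So ∫_0^π (u')² dx = 9*π/2 + 50*π + 0 = 109*π/2.
||u||_{H^1}^2 = (13*π/2) + (109*π/2) = 61*π.


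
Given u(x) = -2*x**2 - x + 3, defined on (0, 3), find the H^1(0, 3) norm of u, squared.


||u||_{H^1}^2 = 1797/5

The H^1 norm (squared) on an interval (0, L) is
  ||u||_{H^1}^2 = ∫_0^L u(x)^2 dx + ∫_0^L u'(x)^2 dx.
Compute u'(x) = -4*x - 1.
Then u(x)^2 = 4*x**4 + 4*x**3 - 11*x**2 - 6*x + 9 and u'(x)^2 = 16*x**2 + 8*x + 1.
Integrate each monomial from 0 to 3 using ∫_0^3 c·x^n dx = c·3^(n+1)/(n+1):
  ∫_0^3 u(x)^2 dx = ∫_0^3 (4*x^4 + 4*x^3 - 11*x^2 - 6*x + 9) dx. Term by term:
    ∫_0^3 4*x^4 dx = 972/5;  ∫_0^3 4*x^3 dx = 81;  ∫_0^3 -11*x^2 dx = -99;
    ∫_0^3 -6*x dx = -27;  ∫_0^3 9 dx = 27.
  Sum: 972/5 + 81 − 99 − 27 + 27 = 882/5.
  ∫_0^3 u'(x)^2 dx = ∫_0^3 (16*x^2 + 8*x + 1) dx. Term by term:
    ∫_0^3 16*x^2 dx = 144;  ∫_0^3 8*x dx = 36;  ∫_0^3 1 dx = 3.
  Sum: 144 + 36 + 3 = 183.
Adding: ||u||_{H^1}^2 = 882/5 + 183 = 1797/5.


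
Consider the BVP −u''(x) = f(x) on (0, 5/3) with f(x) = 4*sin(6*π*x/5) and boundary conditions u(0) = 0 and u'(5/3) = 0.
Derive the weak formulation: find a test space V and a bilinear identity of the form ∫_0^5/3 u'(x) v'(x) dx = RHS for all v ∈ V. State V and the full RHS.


V = {v ∈ H^1(0, 5/3) : v(0) = 0} (test functions vanish at x = 0 where u is specified); weak form: ∫_0^5/3 u'v' dx = ∫_0^5/3 (4*sin(6*π*x/5)) v dx for all v ∈ V.

Multiply both sides by a test function v and integrate from 0 to 5/3:
  ∫_0^5/3 −u''(x) v(x) dx = ∫_0^5/3 f(x) v(x) dx.
Integrate the LHS by parts once:
  ∫_0^5/3 −u'' v dx = −[u'(x) v(x)]_0^5/3 + ∫_0^5/3 u'(x) v'(x) dx.
Thus ∫_0^5/3 u'(x) v'(x) dx = ∫_0^5/3 f(x) v(x) dx + [u'(x) v(x)]_0^5/3.
Choose V so that boundary terms are either known or forced to vanish.
Mixed BC: u(0) = 0 (Dirichlet) and u'(5/3) = 0 (Neumann). Define V = {v ∈ H^1(0, 5/3) : v(0) = 0}. Then [u' v]_0^5/3 = u'(5/3)·v(5/3) − u'(0)·0 = 0.
Weak formulation: find u (satisfying any essential BC) such that ∫_0^5/3 u'(x) v'(x) dx = ∫_0^5/3 f v dx for all v ∈ V (Dirichlet at 0 absorbed into V; the Neumann datum at x = 5/3 is zero, so no boundary term remains).
Substituting f(x) = 4*sin(6*π*x/5), the right-hand side is ∫_0^5/3 (4*sin(6*π*x/5)) v dx.


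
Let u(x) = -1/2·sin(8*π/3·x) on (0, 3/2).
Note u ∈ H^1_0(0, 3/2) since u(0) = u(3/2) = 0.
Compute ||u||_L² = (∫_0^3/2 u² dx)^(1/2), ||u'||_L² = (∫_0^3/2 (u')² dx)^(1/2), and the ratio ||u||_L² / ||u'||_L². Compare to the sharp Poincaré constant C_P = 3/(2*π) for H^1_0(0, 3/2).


||u||_L² / ||u'||_L² = 3/(8*π) < C_P = 3/(2*π).

u(x) = -1/2·sin(8*π/3·x), so u'(x) = -4*π*cos(8*π*x/3)/3.
Writing u(x) = A·sin(kπx/L) with A = -1/2 and k = 4, use ∫_0^L sin²(kπx/L) dx = L/2 and ∫_0^L cos²(kπx/L) dx = L/2.
u² = 1/4·sin²(8*π/3·x) and (u')² = 16*π^2/9·cos²(8*π/3·x), and each of sin², cos² integrates to L/2 = 3/4 over (0, 3/2).
∫_0^3/2 u² dx = 3/16, so ||u||_L² = sqrt(3)/4.
∫_0^3/2 (u')² dx = 4*π^2/3, so ||u'||_L² = 2*sqrt(3)*π/3.
Ratio ||u||_L² / ||u'||_L² = 3/(8*π).
Sharp Poincaré constant on H^1_0(0, 3/2) is C_P = L/π = 3/(2*π), achieved by sin(2*π/3·x).
This is the k = 4 harmonic; the ratio L/(kπ) is strictly less than C_P = L/π, consistent with the sharp inequality ||u||_L² ≤ C_P ||u'||_L².


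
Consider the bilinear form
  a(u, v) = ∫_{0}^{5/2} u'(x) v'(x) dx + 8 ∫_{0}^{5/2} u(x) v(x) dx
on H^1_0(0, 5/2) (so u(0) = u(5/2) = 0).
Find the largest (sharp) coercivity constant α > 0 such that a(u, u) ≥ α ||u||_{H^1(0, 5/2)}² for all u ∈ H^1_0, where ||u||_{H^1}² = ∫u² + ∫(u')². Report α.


α = 1

Coercivity of a(·,·) on H^1_0(0, 5/2) means a(u, u) ≥ α ||u||_{H^1}² for every u ∈ H^1_0.
The interval has length L = 5/2, and Poincaré/coercivity depend only on L. Here a(u, u) = ∫(u')² + (8)·∫u².
Here c = 8 ≥ 1, so a(u,u) = ∫(u')² + c∫u² ≥ ∫(u')² + ∫u² = ||u||_{H^1}², i.e. α = 1 works. No larger α is possible: a(u,u) ≥ α||u||_{H^1}² means (1−α)∫(u')² ≥ (α−c)∫u², and for the modes u_n = sin(nπ(x−x₀)/L) (x₀ the left endpoint) one has ∫u_n²/∫(u_n')² = (L/(nπ))² → 0, so a(u_n,u_n)/||u_n||_{H^1}² → 1. Hence the optimal constant is α = 1.
Therefore α = 1.


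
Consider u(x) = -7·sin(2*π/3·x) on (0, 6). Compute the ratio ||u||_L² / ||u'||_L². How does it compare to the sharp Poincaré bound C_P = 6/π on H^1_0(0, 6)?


||u||_L² / ||u'||_L² = 3/(2*π) < C_P = 6/π.

u(x) = -7·sin(2*π/3·x), so u'(x) = -14*π*cos(2*π*x/3)/3.
Writing u(x) = A·sin(kπx/L) with A = -7 and k = 4, use ∫_0^L sin²(kπx/L) dx = L/2 and ∫_0^L cos²(kπx/L) dx = L/2.
u² = 49·sin²(2*π/3·x) and (u')² = 196*π^2/9·cos²(2*π/3·x), and each of sin², cos² integrates to L/2 = 3 over (0, 6).
∫_0^6 u² dx = 147, so ||u||_L² = 7*sqrt(3).
∫_0^6 (u')² dx = 196*π^2/3, so ||u'||_L² = 14*sqrt(3)*π/3.
Ratio ||u||_L² / ||u'||_L² = 3/(2*π).
Sharp Poincaré constant on H^1_0(0, 6) is C_P = L/π = 6/π, achieved by sin(π/6·x).
This is the k = 4 harmonic; the ratio L/(kπ) is strictly less than C_P = L/π, consistent with the sharp inequality ||u||_L² ≤ C_P ||u'||_L².


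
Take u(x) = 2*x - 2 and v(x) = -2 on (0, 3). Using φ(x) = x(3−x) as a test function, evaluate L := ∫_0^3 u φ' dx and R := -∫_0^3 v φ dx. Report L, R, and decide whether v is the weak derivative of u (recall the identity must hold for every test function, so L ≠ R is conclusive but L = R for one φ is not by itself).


LHS = -9, RHS = 9. No, v is not the weak derivative of u.

u(x) = 2*x - 2, classical derivative u'(x) = 2.
φ(x) = x(3−x), so φ'(x) = 3 - 2*x.
Note φ(0) = φ(3) = 0, so the boundary term u·φ vanishes.
LHS = ∫_0^3 u(x) φ'(x) dx = ∫_0^3 (-4*x^2 + 10*x - 6) dx. Term by term:
  ∫_0^3 -4*x^2 dx = -36;  ∫_0^3 10*x dx = 45;  ∫_0^3 -6 dx = -18.
Sum: -36 + 45 − 18 = -9.
So LHS = -9.
∫_0^3 v(x) φ(x) dx = ∫_0^3 (2*x^2 - 6*x) dx. Term by term:
  ∫_0^3 2*x^2 dx = 18;  ∫_0^3 -6*x dx = -27.
Sum: 18 − 27 = -9.
So RHS = -∫_0^3 v(x) φ(x) dx = 9.
LHS − RHS = -18 ≠ 0, so the identity fails.
(For a valid weak derivative the identity must hold for EVERY test function, in particular this one. The failure shows v is NOT the weak derivative of u.)
Correct weak derivative would be u'(x) = 2.


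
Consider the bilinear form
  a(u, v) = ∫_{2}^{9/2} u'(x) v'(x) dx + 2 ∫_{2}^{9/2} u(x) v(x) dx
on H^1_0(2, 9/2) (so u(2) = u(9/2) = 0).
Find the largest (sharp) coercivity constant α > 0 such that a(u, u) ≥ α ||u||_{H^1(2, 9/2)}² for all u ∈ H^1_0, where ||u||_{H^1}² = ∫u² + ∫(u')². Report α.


α = 1

Coercivity of a(·,·) on H^1_0(2, 9/2) means a(u, u) ≥ α ||u||_{H^1}² for every u ∈ H^1_0.
The interval has length L = 5/2, and Poincaré/coercivity depend only on L. Here a(u, u) = ∫(u')² + (2)·∫u².
Here c = 2 ≥ 1, so a(u,u) = ∫(u')² + c∫u² ≥ ∫(u')² + ∫u² = ||u||_{H^1}², i.e. α = 1 works. No larger α is possible: a(u,u) ≥ α||u||_{H^1}² means (1−α)∫(u')² ≥ (α−c)∫u², and for the modes u_n = sin(nπ(x−x₀)/L) (x₀ the left endpoint) one has ∫u_n²/∫(u_n')² = (L/(nπ))² → 0, so a(u_n,u_n)/||u_n||_{H^1}² → 1. Hence the optimal constant is α = 1.
Therefore α = 1.


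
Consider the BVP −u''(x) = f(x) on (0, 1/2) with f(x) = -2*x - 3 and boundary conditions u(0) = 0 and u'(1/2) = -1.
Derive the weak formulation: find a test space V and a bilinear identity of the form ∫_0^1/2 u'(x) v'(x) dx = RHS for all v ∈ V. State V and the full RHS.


V = {v ∈ H^1(0, 1/2) : v(0) = 0} (test functions vanish at x = 0 where u is specified); weak form: ∫_0^1/2 u'v' dx = ∫_0^1/2 (-2*x - 3) v dx − v(1/2) for all v ∈ V.

Multiply both sides by a test function v and integrate from 0 to 1/2:
  ∫_0^1/2 −u''(x) v(x) dx = ∫_0^1/2 f(x) v(x) dx.
Integrate the LHS by parts once:
  ∫_0^1/2 −u'' v dx = −[u'(x) v(x)]_0^1/2 + ∫_0^1/2 u'(x) v'(x) dx.
Thus ∫_0^1/2 u'(x) v'(x) dx = ∫_0^1/2 f(x) v(x) dx + [u'(x) v(x)]_0^1/2.
Choose V so that boundary terms are either known or forced to vanish.
Mixed BC: u(0) = 0 (Dirichlet) and u'(1/2) = -1 (Neumann). Define V = {v ∈ H^1(0, 1/2) : v(0) = 0}. Then [u' v]_0^1/2 = u'(1/2)·v(1/2) − u'(0)·0 = − v(1/2).
Weak formulation: find u (satisfying any essential BC) such that ∫_0^1/2 u'(x) v'(x) dx = ∫_0^1/2 f v dx − v(1/2) for all v ∈ V (Dirichlet at 0 absorbed into V; Neumann datum at x = 1/2 contributes the boundary term).
Substituting f(x) = -2*x - 3, the right-hand side is ∫_0^1/2 (-2*x - 3) v dx − v(1/2).


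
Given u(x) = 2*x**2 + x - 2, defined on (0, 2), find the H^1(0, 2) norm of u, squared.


||u||_{H^1}^2 = 418/5

The H^1 norm (squared) on an interval (0, L) is
  ||u||_{H^1}^2 = ∫_0^L u(x)^2 dx + ∫_0^L u'(x)^2 dx.
Compute u'(x) = 4*x + 1.
Then u(x)^2 = 4*x**4 + 4*x**3 - 7*x**2 - 4*x + 4 and u'(x)^2 = 16*x**2 + 8*x + 1.
Integrate each monomial from 0 to 2 using ∫_0^2 c·x^n dx = c·2^(n+1)/(n+1):
  ∫_0^2 u(x)^2 dx = ∫_0^2 (4*x^4 + 4*x^3 - 7*x^2 - 4*x + 4) dx. Term by term:
    ∫_0^2 4*x^4 dx = 128/5;  ∫_0^2 4*x^3 dx = 16;  ∫_0^2 -7*x^2 dx = -56/3;
    ∫_0^2 -4*x dx = -8;  ∫_0^2 4 dx = 8.
  Sum: 128/5 + 16 − 56/3 − 8 + 8 = 344/15.
  ∫_0^2 u'(x)^2 dx = ∫_0^2 (16*x^2 + 8*x + 1) dx. Term by term:
    ∫_0^2 16*x^2 dx = 128/3;  ∫_0^2 8*x dx = 16;  ∫_0^2 1 dx = 2.
  Sum: 128/3 + 16 + 2 = 182/3.
Adding: ||u||_{H^1}^2 = 344/15 + 182/3 = 418/5.


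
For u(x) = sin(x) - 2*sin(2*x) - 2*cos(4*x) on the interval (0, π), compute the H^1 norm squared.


||u||_{H^1(0,π)}^2 = 136/15 + 45*π

u'(x) = 8*sin(4*x) + cos(x) - 4*cos(2*x).
Expand u² and (u')² and integrate term by term on (0, π), using: for integers n ≥ 1, ∫_0^π sin²(nx) dx = ∫_0^π cos²(nx) dx = π/2; for n ≠ n', ∫_0^π sin(nx)sin(n'x) dx = ∫_0^π cos(nx)cos(n'x) dx = 0; and by product-to-sum, ∫_0^π sin(nx)cos(n'x) dx = ½∫_0^π [sin((n+n')x) + sin((n−n')x)] dx, which is 0 when n+n' is even and 2n/(n²−n'²) when n+n' is odd (it need not vanish on (0, π)).
  u² squared terms: (-2)²·∫cos(4x)² dx = 4·π/2 = 2*π;  (-2)²·∫sin(2x)² dx = 4·π/2 = 2*π;  (1)²·∫sin(x)² dx = 1·π/2 = π/2.
  u² cross terms: 2·(-2)·(-2)·∫cos(4x)·sin(2x) dx = 8·(0) = 0;  2·(-2)·(1)·∫cos(4x)·sin(x) dx = -4·(-2/15) = 8/15;  2·(-2)·(1)·∫sin(2x)·sin(x) dx = -4·(0) = 0.
  So ∫_0^π u² dx = 2*π + 2*π + π/2 + 0 + 8/15 + 0 = 8/15 + 9*π/2.
  (u')² squared terms: (-4)²·∫cos(2x)² dx = 16·π/2 = 8*π;  (8)²·∫sin(4x)² dx = 64·π/2 = 32*π;  (1)²·∫cos(x)² dx = 1·π/2 = π/2.
  (u')² cross terms: 2·(-4)·(8)·∫cos(2x)·sin(4x) dx = -64·(0) = 0;  2·(-4)·(1)·∫cos(2x)·cos(x) dx = -8·(0) = 0;  2·(8)·(1)·∫sin(4x)·cos(x) dx = 16·(8/15) = 128/15.
  So ∫_0^π (u')² dx = 8*π + 32*π + π/2 + 0 + 0 + 128/15 = 128/15 + 81*π/2.
||u||_{H^1}^2 = (8/15 + 9*π/2) + (128/15 + 81*π/2) = 136/15 + 45*π.


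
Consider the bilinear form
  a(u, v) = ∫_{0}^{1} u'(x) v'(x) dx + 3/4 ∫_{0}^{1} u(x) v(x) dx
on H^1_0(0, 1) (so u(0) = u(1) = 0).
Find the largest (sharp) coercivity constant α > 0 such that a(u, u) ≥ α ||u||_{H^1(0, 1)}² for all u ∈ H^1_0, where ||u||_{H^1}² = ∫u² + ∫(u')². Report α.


α = (3/4 + π^2)/(1 + π^2)

Coercivity of a(·,·) on H^1_0(0, 1) means a(u, u) ≥ α ||u||_{H^1}² for every u ∈ H^1_0.
The interval has length L = 1, and Poincaré/coercivity depend only on L. Here a(u, u) = ∫(u')² + (3/4)·∫u².
Here 0 < c = 3/4 < 1. The condition a(u,u) ≥ α||u||_{H^1}² reads (1−α)∫(u')² ≥ (α−c)∫u². Any admissible α is ≤ 1 (rapidly oscillating u have ∫u²/∫(u')² → 0), and α = 1 would force 0 ≥ (1−c)∫u², impossible since c < 1; so 1−α > 0. By the sharp Poincaré inequality on H^1_0 of an interval of length L, ∫(u')² ≥ (π/L)²∫u² with equality for the first sine mode sin(π(x−x₀)/L) (x₀ the left endpoint), so the inequality holds for all u iff (1−α)(π/L)² ≥ α − c, i.e. α ≤ ((π/L)² + c)/((π/L)² + 1) = (1 + c(L/π)²)/(1 + (L/π)²). With (π/L)² = π^2 and c = 3/4, the largest admissible constant is α = ((π/L)² + c)/((π/L)² + 1).
Simplifying, α = (3/4 + π^2)/(1 + π^2).


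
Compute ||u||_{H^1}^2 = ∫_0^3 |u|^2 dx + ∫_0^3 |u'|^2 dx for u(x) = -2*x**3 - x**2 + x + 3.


||u||_{H^1}^2 = 242481/70

The H^1 norm (squared) on an interval (0, L) is
  ||u||_{H^1}^2 = ∫_0^L u(x)^2 dx + ∫_0^L u'(x)^2 dx.
Compute u'(x) = -6*x**2 - 2*x + 1.
Then u(x)^2 = 4*x**6 + 4*x**5 - 3*x**4 - 14*x**3 - 5*x**2 + 6*x + 9 and u'(x)^2 = 36*x**4 + 24*x**3 - 8*x**2 - 4*x + 1.
Integrate each monomial from 0 to 3 using ∫_0^3 c·x^n dx = c·3^(n+1)/(n+1):
  ∫_0^3 u(x)^2 dx = ∫_0^3 (4*x^6 + 4*x^5 - 3*x^4 - 14*x^3 - 5*x^2 + 6*x + 9) dx. Term by term:
    ∫_0^3 4*x^6 dx = 8748/7;  ∫_0^3 4*x^5 dx = 486;  ∫_0^3 -3*x^4 dx = -729/5;
    ∫_0^3 -14*x^3 dx = -567/2;  ∫_0^3 -5*x^2 dx = -45;  ∫_0^3 6*x dx = 27;
    ∫_0^3 9 dx = 27.
  Sum: 8748/7 + 486 − 729/5 − 567/2 − 45 + 27 + 27 = 92079/70.
  ∫_0^3 u'(x)^2 dx = ∫_0^3 (36*x^4 + 24*x^3 - 8*x^2 - 4*x + 1) dx. Term by term:
    ∫_0^3 36*x^4 dx = 8748/5;  ∫_0^3 24*x^3 dx = 486;  ∫_0^3 -8*x^2 dx = -72;
    ∫_0^3 -4*x dx = -18;  ∫_0^3 1 dx = 3.
  Sum: 8748/5 + 486 − 72 − 18 + 3 = 10743/5.
Adding: ||u||_{H^1}^2 = 92079/70 + 10743/5 = 242481/70.


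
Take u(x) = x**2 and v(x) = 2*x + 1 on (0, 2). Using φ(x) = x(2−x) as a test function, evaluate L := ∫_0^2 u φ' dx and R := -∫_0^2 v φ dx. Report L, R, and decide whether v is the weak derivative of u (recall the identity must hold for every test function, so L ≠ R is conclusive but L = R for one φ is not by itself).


LHS = -8/3, RHS = -4. No, v is not the weak derivative of u.

u(x) = x**2, classical derivative u'(x) = 2*x.
φ(x) = x(2−x), so φ'(x) = 2 - 2*x.
Note φ(0) = φ(2) = 0, so the boundary term u·φ vanishes.
LHS = ∫_0^2 u(x) φ'(x) dx = ∫_0^2 (-2*x^3 + 2*x^2) dx. Term by term:
  ∫_0^2 -2*x^3 dx = -8;  ∫_0^2 2*x^2 dx = 16/3.
Sum: -8 + 16/3 = -8/3.
So LHS = -8/3.
∫_0^2 v(x) φ(x) dx = ∫_0^2 (-2*x^3 + 3*x^2 + 2*x) dx. Term by term:
  ∫_0^2 -2*x^3 dx = -8;  ∫_0^2 3*x^2 dx = 8;  ∫_0^2 2*x dx = 4.
Sum: -8 + 8 + 4 = 4.
So RHS = -∫_0^2 v(x) φ(x) dx = -4.
LHS − RHS = 4/3 ≠ 0, so the identity fails.
(For a valid weak derivative the identity must hold for EVERY test function, in particular this one. The failure shows v is NOT the weak derivative of u.)
Correct weak derivative would be u'(x) = 2*x.


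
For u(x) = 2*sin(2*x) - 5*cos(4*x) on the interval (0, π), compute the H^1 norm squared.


||u||_{H^1(0,π)}^2 = 445*π/2

u'(x) = 20*sin(4*x) + 4*cos(2*x).
Expand u² and (u')² and integrate term by term on (0, π), using: for integers n ≥ 1, ∫_0^π sin²(nx) dx = ∫_0^π cos²(nx) dx = π/2; for n ≠ n', ∫_0^π sin(nx)sin(n'x) dx = ∫_0^π cos(nx)cos(n'x) dx = 0; and by product-to-sum, ∫_0^π sin(nx)cos(n'x) dx = ½∫_0^π [sin((n+n')x) + sin((n−n')x)] dx, which is 0 when n+n' is even and 2n/(n²−n'²) when n+n' is odd (it need not vanish on (0, π)).
  u² squared terms: (-5)²·∫cos(4x)² dx = 25·π/2 = 25*π/2;  (2)²·∫sin(2x)² dx = 4·π/2 = 2*π.
  u² cross terms: 2·(-5)·(2)·∫cos(4x)·sin(2x) dx = -20·(0) = 0.
  So ∫_0^π u² dx = 25*π/2 + 2*π + 0 = 29*π/2.
  (u')² squared terms: (4)²·∫cos(2x)² dx = 16·π/2 = 8*π;  (20)²·∫sin(4x)² dx = 400·π/2 = 200*π.
  (u')² cross terms: 2·(4)·(20)·∫cos(2x)·sin(4x) dx = 160·(0) = 0.
  So ∫_0^π (u')² dx = 8*π + 200*π + 0 = 208*π.
||u||_{H^1}^2 = (29*π/2) + (208*π) = 445*π/2.


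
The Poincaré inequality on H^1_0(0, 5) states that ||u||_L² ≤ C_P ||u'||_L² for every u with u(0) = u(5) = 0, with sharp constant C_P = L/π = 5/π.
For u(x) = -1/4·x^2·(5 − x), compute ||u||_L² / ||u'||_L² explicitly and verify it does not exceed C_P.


||u||_L² / ||u'||_L² = 5*sqrt(14)/14 < C_P = 5/π.

u(x) = -1/4·x^2·(5 − x), so u'(x) = x*(3*x - 10)/4.
u(x) = -1/4·x^2·(5 − x) vanishes at x = 0 and x = 5, so u ∈ H^1_0(0, 5). Differentiate via the product rule and integrate the resulting polynomials term by term.
  ∫_0^5 u² dx = ∫_0^5 (x^6/16 - 5*x^5/8 + 25*x^4/16) dx. Term by term:
    ∫_0^5 x^6/16 dx = 78125/112;  ∫_0^5 -5*x^5/8 dx = -78125/48;  ∫_0^5 25*x^4/16 dx = 15625/16.
  Sum: 78125/112 − 78125/48 + 15625/16 = 15625/336.
  ∫_0^5 (u')² dx = ∫_0^5 (9*x^4/16 - 15*x^3/4 + 25*x^2/4) dx. Term by term:
    ∫_0^5 9*x^4/16 dx = 5625/16;  ∫_0^5 -15*x^3/4 dx = -9375/16;  ∫_0^5 25*x^2/4 dx = 3125/12.
  Sum: 5625/16 − 9375/16 + 3125/12 = 625/24.
∫_0^5 u² dx = 15625/336, so ||u||_L² = 125*sqrt(21)/84.
∫_0^5 (u')² dx = 625/24, so ||u'||_L² = 25*sqrt(6)/12.
Ratio ||u||_L² / ||u'||_L² = 5*sqrt(14)/14.
Sharp Poincaré constant on H^1_0(0, 5) is C_P = L/π = 5/π, achieved by sin(π/5·x).
A polynomial bump cannot attain the sharp Poincaré constant (only the first sine eigenfunction does), so the ratio is strictly less than C_P, consistent with ||u||_L² ≤ C_P ||u'||_L².


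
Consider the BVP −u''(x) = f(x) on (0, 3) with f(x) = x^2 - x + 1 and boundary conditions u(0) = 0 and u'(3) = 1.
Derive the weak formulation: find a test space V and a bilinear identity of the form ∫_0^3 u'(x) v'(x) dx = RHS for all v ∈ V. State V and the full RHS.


V = {v ∈ H^1(0, 3) : v(0) = 0} (test functions vanish at x = 0 where u is specified); weak form: ∫_0^3 u'v' dx = ∫_0^3 (x^2 - x + 1) v dx + v(3) for all v ∈ V.

Multiply both sides by a test function v and integrate from 0 to 3:
  ∫_0^3 −u''(x) v(x) dx = ∫_0^3 f(x) v(x) dx.
Integrate the LHS by parts once:
  ∫_0^3 −u'' v dx = −[u'(x) v(x)]_0^3 + ∫_0^3 u'(x) v'(x) dx.
Thus ∫_0^3 u'(x) v'(x) dx = ∫_0^3 f(x) v(x) dx + [u'(x) v(x)]_0^3.
Choose V so that boundary terms are either known or forced to vanish.
Mixed BC: u(0) = 0 (Dirichlet) and u'(3) = 1 (Neumann). Define V = {v ∈ H^1(0, 3) : v(0) = 0}. Then [u' v]_0^3 = u'(3)·v(3) − u'(0)·0 = v(3).
Weak formulation: find u (satisfying any essential BC) such that ∫_0^3 u'(x) v'(x) dx = ∫_0^3 f v dx + v(3) for all v ∈ V (Dirichlet at 0 absorbed into V; Neumann datum at x = 3 contributes the boundary term).
Substituting f(x) = x^2 - x + 1, the right-hand side is ∫_0^3 (x^2 - x + 1) v dx + v(3).


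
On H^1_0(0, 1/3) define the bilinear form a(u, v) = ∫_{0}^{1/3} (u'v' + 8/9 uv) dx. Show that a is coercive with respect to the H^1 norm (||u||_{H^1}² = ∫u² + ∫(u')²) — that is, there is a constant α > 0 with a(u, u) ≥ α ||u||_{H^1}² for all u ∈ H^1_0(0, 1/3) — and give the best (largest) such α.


α = (8 + 81*π^2)/(9*(1 + 9*π^2))

Coercivity of a(·,·) on H^1_0(0, 1/3) means a(u, u) ≥ α ||u||_{H^1}² for every u ∈ H^1_0.
The interval has length L = 1/3, and Poincaré/coercivity depend only on L. Here a(u, u) = ∫(u')² + (8/9)·∫u².
Here 0 < c = 8/9 < 1. The condition a(u,u) ≥ α||u||_{H^1}² reads (1−α)∫(u')² ≥ (α−c)∫u². Any admissible α is ≤ 1 (rapidly oscillating u have ∫u²/∫(u')² → 0), and α = 1 would force 0 ≥ (1−c)∫u², impossible since c < 1; so 1−α > 0. By the sharp Poincaré inequality on H^1_0 of an interval of length L, ∫(u')² ≥ (π/L)²∫u² with equality for the first sine mode sin(π(x−x₀)/L) (x₀ the left endpoint), so the inequality holds for all u iff (1−α)(π/L)² ≥ α − c, i.e. α ≤ ((π/L)² + c)/((π/L)² + 1) = (1 + c(L/π)²)/(1 + (L/π)²). With (π/L)² = 9*π^2 and c = 8/9, the largest admissible constant is α = ((π/L)² + c)/((π/L)² + 1).
Simplifying, α = (8 + 81*π^2)/(9*(1 + 9*π^2)).


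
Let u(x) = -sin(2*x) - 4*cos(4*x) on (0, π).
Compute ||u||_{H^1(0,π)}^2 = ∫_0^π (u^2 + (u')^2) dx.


||u||_{H^1(0,π)}^2 = 277*π/2

u'(x) = 16*sin(4*x) - 2*cos(2*x).
Expand u² and (u')² and integrate term by term on (0, π), using: for integers n ≥ 1, ∫_0^π sin²(nx) dx = ∫_0^π cos²(nx) dx = π/2; for n ≠ n', ∫_0^π sin(nx)sin(n'x) dx = ∫_0^π cos(nx)cos(n'x) dx = 0; and by product-to-sum, ∫_0^π sin(nx)cos(n'x) dx = ½∫_0^π [sin((n+n')x) + sin((n−n')x)] dx, which is 0 when n+n' is even and 2n/(n²−n'²) when n+n' is odd (it need not vanish on (0, π)).
  u² squared terms: (-1)²·∫sin(2x)² dx = 1·π/2 = π/2;  (-4)²·∫cos(4x)² dx = 16·π/2 = 8*π.
  u² cross terms: 2·(-1)·(-4)·∫sin(2x)·cos(4x) dx = 8·(0) = 0.
  So ∫_0^π u² dx = π/2 + 8*π + 0 = 17*π/2.
  (u')² squared terms: (-2)²·∫cos(2x)² dx = 4·π/2 = 2*π;  (16)²·∫sin(4x)² dx = 256·π/2 = 128*π.
  (u')² cross terms: 2·(-2)·(16)·∫cos(2x)·sin(4x) dx = -64·(0) = 0.
  So ∫_0^π (u')² dx = 2*π + 128*π + 0 = 130*π.
||u||_{H^1}^2 = (17*π/2) + (130*π) = 277*π/2.


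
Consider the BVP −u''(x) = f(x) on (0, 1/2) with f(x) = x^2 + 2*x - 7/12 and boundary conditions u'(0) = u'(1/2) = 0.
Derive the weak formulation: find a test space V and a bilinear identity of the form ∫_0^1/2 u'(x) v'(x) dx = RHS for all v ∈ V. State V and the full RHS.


V = H^1(0, 1/2) (no boundary constraint on v; u is determined up to an additive constant); weak form: ∫_0^1/2 u'v' dx = ∫_0^1/2 (x^2 + 2*x - 7/12) v dx for all v ∈ V.

Multiply both sides by a test function v and integrate from 0 to 1/2:
  ∫_0^1/2 −u''(x) v(x) dx = ∫_0^1/2 f(x) v(x) dx.
Integrate the LHS by parts once:
  ∫_0^1/2 −u'' v dx = −[u'(x) v(x)]_0^1/2 + ∫_0^1/2 u'(x) v'(x) dx.
Thus ∫_0^1/2 u'(x) v'(x) dx = ∫_0^1/2 f(x) v(x) dx + [u'(x) v(x)]_0^1/2.
Choose V so that boundary terms are either known or forced to vanish.
u has homogeneous Neumann: u'(0) = u'(1/2) = 0. So [u' v]_0^1/2 = 0·v(1/2) − 0·v(0) = 0 for any v; take V = H^1(0, 1/2).
Weak formulation: find u (satisfying any essential BC) such that ∫_0^1/2 u'(x) v'(x) dx = ∫_0^1/2 f v dx for all v ∈ V (homogeneous Neumann, so boundary terms vanish).
Substituting f(x) = x^2 + 2*x - 7/12, the right-hand side is ∫_0^1/2 (x^2 + 2*x - 7/12) v dx.
Compatibility check (pure Neumann): taking v ≡ 1 ∈ V gives 0 = ∫_0^1/2 f dx + (0) − (0), i.e. ∫_0^1/2 f dx must equal u'(0) − u'(1/2) = 0. Indeed ∫_0^1/2 (x^2 + 2*x - 7/12) dx = 0, so the data are compatible. The solution is then unique only up to an additive constant (fix it e.g. by requiring ∫_0^1/2 u dx = 0).


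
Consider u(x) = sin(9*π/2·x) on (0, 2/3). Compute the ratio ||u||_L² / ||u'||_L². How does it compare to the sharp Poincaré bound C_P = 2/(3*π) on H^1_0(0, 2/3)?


||u||_L² / ||u'||_L² = 2/(9*π) < C_P = 2/(3*π).

u(x) = sin(9*π/2·x), so u'(x) = 9*π*cos(9*π*x/2)/2.
Writing u(x) = A·sin(kπx/L) with A = 1 and k = 3, use ∫_0^L sin²(kπx/L) dx = L/2 and ∫_0^L cos²(kπx/L) dx = L/2.
u² = 1·sin²(9*π/2·x) and (u')² = 81*π^2/4·cos²(9*π/2·x), and each of sin², cos² integrates to L/2 = 1/3 over (0, 2/3).
∫_0^2/3 u² dx = 1/3, so ||u||_L² = sqrt(3)/3.
∫_0^2/3 (u')² dx = 27*π^2/4, so ||u'||_L² = 3*sqrt(3)*π/2.
Ratio ||u||_L² / ||u'||_L² = 2/(9*π).
Sharp Poincaré constant on H^1_0(0, 2/3) is C_P = L/π = 2/(3*π), achieved by sin(3*π/2·x).
This is the k = 3 harmonic; the ratio L/(kπ) is strictly less than C_P = L/π, consistent with the sharp inequality ||u||_L² ≤ C_P ||u'||_L².


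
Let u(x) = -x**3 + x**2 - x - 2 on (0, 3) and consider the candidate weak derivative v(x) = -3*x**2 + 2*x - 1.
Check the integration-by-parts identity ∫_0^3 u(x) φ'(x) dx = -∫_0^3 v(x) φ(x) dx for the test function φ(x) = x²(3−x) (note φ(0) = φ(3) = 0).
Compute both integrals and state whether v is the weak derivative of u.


LHS = 1107/20, RHS = 1107/20. Yes, v = u' weakly.

u(x) = -x**3 + x**2 - x - 2, classical derivative u'(x) = -3*x**2 + 2*x - 1.
φ(x) = x²(3−x), so φ'(x) = 3*x*(2 - x).
Note φ(0) = φ(3) = 0, so the boundary term u·φ vanishes.
LHS = ∫_0^3 u(x) φ'(x) dx = ∫_0^3 (3*x^5 - 9*x^4 + 9*x^3 - 12*x) dx. Term by term:
  ∫_0^3 3*x^5 dx = 729/2;  ∫_0^3 -9*x^4 dx = -2187/5;  ∫_0^3 9*x^3 dx = 729/4;
  ∫_0^3 -12*x dx = -54.
Sum: 729/2 − 2187/5 + 729/4 − 54 = 1107/20.
So LHS = 1107/20.
∫_0^3 v(x) φ(x) dx = ∫_0^3 (3*x^5 - 11*x^4 + 7*x^3 - 3*x^2) dx. Term by term:
  ∫_0^3 3*x^5 dx = 729/2;  ∫_0^3 -11*x^4 dx = -2673/5;  ∫_0^3 7*x^3 dx = 567/4;
  ∫_0^3 -3*x^2 dx = -27.
Sum: 729/2 − 2673/5 + 567/4 − 27 = -1107/20.
So RHS = -∫_0^3 v(x) φ(x) dx = 1107/20.
LHS = RHS, so the identity holds for this test φ.
Moreover u is smooth here and v(x) = u'(x) = -3*x**2 + 2*x - 1 pointwise, so the identity holds for every test function. Hence v is the weak derivative of u.


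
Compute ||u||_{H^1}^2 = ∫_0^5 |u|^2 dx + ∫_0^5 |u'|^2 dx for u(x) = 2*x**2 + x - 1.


||u||_{H^1}^2 = 11255/3

The H^1 norm (squared) on an interval (0, L) is
  ||u||_{H^1}^2 = ∫_0^L u(x)^2 dx + ∫_0^L u'(x)^2 dx.
Compute u'(x) = 4*x + 1.
Then u(x)^2 = 4*x**4 + 4*x**3 - 3*x**2 - 2*x + 1 and u'(x)^2 = 16*x**2 + 8*x + 1.
Integrate each monomial from 0 to 5 using ∫_0^5 c·x^n dx = c·5^(n+1)/(n+1):
  ∫_0^5 u(x)^2 dx = ∫_0^5 (4*x^4 + 4*x^3 - 3*x^2 - 2*x + 1) dx. Term by term:
    ∫_0^5 4*x^4 dx = 2500;  ∫_0^5 4*x^3 dx = 625;  ∫_0^5 -3*x^2 dx = -125;
    ∫_0^5 -2*x dx = -25;  ∫_0^5 1 dx = 5.
  Sum: 2500 + 625 − 125 − 25 + 5 = 2980.
  ∫_0^5 u'(x)^2 dx = ∫_0^5 (16*x^2 + 8*x + 1) dx. Term by term:
    ∫_0^5 16*x^2 dx = 2000/3;  ∫_0^5 8*x dx = 100;  ∫_0^5 1 dx = 5.
  Sum: 2000/3 + 100 + 5 = 2315/3.
Adding: ||u||_{H^1}^2 = 2980 + 2315/3 = 11255/3.


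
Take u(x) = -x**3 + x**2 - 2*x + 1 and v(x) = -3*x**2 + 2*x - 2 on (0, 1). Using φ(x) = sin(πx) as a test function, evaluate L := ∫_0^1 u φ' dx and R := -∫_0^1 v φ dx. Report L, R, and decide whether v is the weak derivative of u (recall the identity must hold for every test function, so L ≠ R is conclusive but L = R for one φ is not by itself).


LHS = -12/π^3 + 5/π, RHS = -12/π^3 + 5/π. Yes, v = u' weakly.

u(x) = -x**3 + x**2 - 2*x + 1, classical derivative u'(x) = -3*x**2 + 2*x - 2.
φ(x) = sin(πx), so φ'(x) = π*cos(π*x).
Note φ(0) = φ(1) = 0, so the boundary term u·φ vanishes.
LHS = ∫_0^1 u(x) φ'(x) dx = ∫_0^1 (-π*x^3*cos(π*x) + π*x^2*cos(π*x) - 2*π*x*cos(π*x) + π*cos(π*x)) dx. Term by term:
  ∫_0^1 π*cos(π*x) dx = 0;  ∫_0^1 π*x^2*cos(π*x) dx = -2/π;  ∫_0^1 -π*x^3*cos(π*x) dx = -12/π^3 + 3/π;
  ∫_0^1 -2*π*x*cos(π*x) dx = 4/π.
Sum: 0 − 2/π + -12/π^3 + 3/π + 4/π = -12/π^3 + 5/π.
So LHS = -12/π^3 + 5/π.
∫_0^1 v(x) φ(x) dx = ∫_0^1 (-3*x^2*sin(π*x) + 2*x*sin(π*x) - 2*sin(π*x)) dx. Term by term:
  ∫_0^1 -2*sin(π*x) dx = -4/π;  ∫_0^1 -3*x^2*sin(π*x) dx = -3/π + 12/π^3;  ∫_0^1 2*x*sin(π*x) dx = 2/π.
Sum: -4/π + -3/π + 12/π^3 + 2/π = -5/π + 12/π^3.
So RHS = -∫_0^1 v(x) φ(x) dx = -12/π^3 + 5/π.
LHS = RHS, so the identity holds for this test φ.
Moreover u is smooth here and v(x) = u'(x) = -3*x**2 + 2*x - 2 pointwise, so the identity holds for every test function. Hence v is the weak derivative of u.


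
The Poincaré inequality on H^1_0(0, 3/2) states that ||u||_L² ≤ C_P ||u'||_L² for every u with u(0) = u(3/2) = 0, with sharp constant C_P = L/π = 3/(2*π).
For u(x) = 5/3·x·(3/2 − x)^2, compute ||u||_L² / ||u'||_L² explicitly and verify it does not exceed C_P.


||u||_L² / ||u'||_L² = 3*sqrt(14)/28 < C_P = 3/(2*π).

u(x) = 5/3·x·(3/2 − x)^2, so u'(x) = 5*x^2 - 10*x + 15/4.
u(x) = 5/3·x·(3/2 − x)^2 vanishes at x = 0 and x = 3/2, so u ∈ H^1_0(0, 3/2). Differentiate via the product rule and integrate the resulting polynomials term by term.
  ∫_0^3/2 u² dx = ∫_0^3/2 (25*x^6/9 - 50*x^5/3 + 75*x^4/2 - 75*x^3/2 + 225*x^2/16) dx. Term by term:
    ∫_0^3/2 25*x^6/9 dx = 6075/896;  ∫_0^3/2 -50*x^5/3 dx = -2025/64;  ∫_0^3/2 75*x^4/2 dx = 3645/64;
    ∫_0^3/2 -75*x^3/2 dx = -6075/128;  ∫_0^3/2 225*x^2/16 dx = 2025/128.
  Sum: 6075/896 − 2025/64 + 3645/64 − 6075/128 + 2025/128 = 405/896.
  ∫_0^3/2 (u')² dx = ∫_0^3/2 (25*x^4 - 100*x^3 + 275*x^2/2 - 75*x + 225/16) dx. Term by term:
    ∫_0^3/2 25*x^4 dx = 1215/32;  ∫_0^3/2 -100*x^3 dx = -2025/16;  ∫_0^3/2 275*x^2/2 dx = 2475/16;
    ∫_0^3/2 -75*x dx = -675/8;  ∫_0^3/2 225/16 dx = 675/32.
  Sum: 1215/32 − 2025/16 + 2475/16 − 675/8 + 675/32 = 45/16.
∫_0^3/2 u² dx = 405/896, so ||u||_L² = 9*sqrt(70)/112.
∫_0^3/2 (u')² dx = 45/16, so ||u'||_L² = 3*sqrt(5)/4.
Ratio ||u||_L² / ||u'||_L² = 3*sqrt(14)/28.
Sharp Poincaré constant on H^1_0(0, 3/2) is C_P = L/π = 3/(2*π), achieved by sin(2*π/3·x).
A polynomial bump cannot attain the sharp Poincaré constant (only the first sine eigenfunction does), so the ratio is strictly less than C_P, consistent with ||u||_L² ≤ C_P ||u'||_L².


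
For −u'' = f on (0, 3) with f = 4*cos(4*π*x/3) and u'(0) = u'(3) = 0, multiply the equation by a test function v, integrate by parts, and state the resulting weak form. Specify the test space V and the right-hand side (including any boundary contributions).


V = H^1(0, 3) (no boundary constraint on v; u is determined up to an additive constant); weak form: ∫_0^3 u'v' dx = ∫_0^3 (4*cos(4*π*x/3)) v dx for all v ∈ V.

Multiply both sides by a test function v and integrate from 0 to 3:
  ∫_0^3 −u''(x) v(x) dx = ∫_0^3 f(x) v(x) dx.
Integrate the LHS by parts once:
  ∫_0^3 −u'' v dx = −[u'(x) v(x)]_0^3 + ∫_0^3 u'(x) v'(x) dx.
Thus ∫_0^3 u'(x) v'(x) dx = ∫_0^3 f(x) v(x) dx + [u'(x) v(x)]_0^3.
Choose V so that boundary terms are either known or forced to vanish.
u has homogeneous Neumann: u'(0) = u'(3) = 0. So [u' v]_0^3 = 0·v(3) − 0·v(0) = 0 for any v; take V = H^1(0, 3).
Weak formulation: find u (satisfying any essential BC) such that ∫_0^3 u'(x) v'(x) dx = ∫_0^3 f v dx for all v ∈ V (homogeneous Neumann, so boundary terms vanish).
Substituting f(x) = 4*cos(4*π*x/3), the right-hand side is ∫_0^3 (4*cos(4*π*x/3)) v dx.
Compatibility check (pure Neumann): taking v ≡ 1 ∈ V gives 0 = ∫_0^3 f dx + (0) − (0), i.e. ∫_0^3 f dx must equal u'(0) − u'(3) = 0. Indeed ∫_0^3 (4*cos(4*π*x/3)) dx = 0, so the data are compatible. The solution is then unique only up to an additive constant (fix it e.g. by requiring ∫_0^3 u dx = 0).


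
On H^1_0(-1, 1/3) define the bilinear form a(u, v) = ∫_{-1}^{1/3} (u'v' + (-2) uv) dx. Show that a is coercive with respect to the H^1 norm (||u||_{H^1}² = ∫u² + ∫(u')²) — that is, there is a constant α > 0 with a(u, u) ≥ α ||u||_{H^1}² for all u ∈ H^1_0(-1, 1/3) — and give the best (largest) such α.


α = (-32 + 9*π^2)/(16 + 9*π^2)

Coercivity of a(·,·) on H^1_0(-1, 1/3) means a(u, u) ≥ α ||u||_{H^1}² for every u ∈ H^1_0.
The interval has length L = 4/3, and Poincaré/coercivity depend only on L. Here a(u, u) = ∫(u')² + (-2)·∫u².
Here c = -2 < 0 with |c| < (π/L)² = 9*π^2/16, so coercivity still holds. The condition a(u,u) ≥ α||u||_{H^1}² reads (1−α)∫(u')² ≥ (α−c)∫u². Any admissible α is ≤ 1 (rapidly oscillating u have ∫u²/∫(u')² → 0), and α = 1 would force 0 ≥ (1−c)∫u², impossible since c < 1; so 1−α > 0. By the sharp Poincaré inequality on H^1_0 of an interval of length L, ∫(u')² ≥ (π/L)²∫u² with equality for the first sine mode sin(π(x−x₀)/L) (x₀ the left endpoint), so the inequality holds for all u iff (1−α)(π/L)² ≥ α − c, i.e. α ≤ ((π/L)² + c)/((π/L)² + 1) = (1 + c(L/π)²)/(1 + (L/π)²). (Direct route, valid since c ≤ 0: Poincaré gives c∫u² ≥ c(L/π)²∫(u')², so a(u,u) ≥ (1 + c(L/π)²)∫(u')², while ||u||_{H^1}² ≤ (1 + (L/π)²)∫(u')²; dividing yields the same α.) With (π/L)² = 9*π^2/16 and c = -2, the largest admissible constant is α = ((π/L)² + c)/((π/L)² + 1).
Simplifying, α = (-32 + 9*π^2)/(16 + 9*π^2).


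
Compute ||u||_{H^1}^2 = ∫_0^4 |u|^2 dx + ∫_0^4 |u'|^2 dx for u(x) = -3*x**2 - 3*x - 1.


||u||_{H^1}^2 = 22296/5

The H^1 norm (squared) on an interval (0, L) is
  ||u||_{H^1}^2 = ∫_0^L u(x)^2 dx + ∫_0^L u'(x)^2 dx.
Compute u'(x) = -6*x - 3.
Then u(x)^2 = 9*x**4 + 18*x**3 + 15*x**2 + 6*x + 1 and u'(x)^2 = 36*x**2 + 36*x + 9.
Integrate each monomial from 0 to 4 using ∫_0^4 c·x^n dx = c·4^(n+1)/(n+1):
  ∫_0^4 u(x)^2 dx = ∫_0^4 (9*x^4 + 18*x^3 + 15*x^2 + 6*x + 1) dx. Term by term:
    ∫_0^4 9*x^4 dx = 9216/5;  ∫_0^4 18*x^3 dx = 1152;  ∫_0^4 15*x^2 dx = 320;
    ∫_0^4 6*x dx = 48;  ∫_0^4 1 dx = 4.
  Sum: 9216/5 + 1152 + 320 + 48 + 4 = 16836/5.
  ∫_0^4 u'(x)^2 dx = ∫_0^4 (36*x^2 + 36*x + 9) dx. Term by term:
    ∫_0^4 36*x^2 dx = 768;  ∫_0^4 36*x dx = 288;  ∫_0^4 9 dx = 36.
  Sum: 768 + 288 + 36 = 1092.
Adding: ||u||_{H^1}^2 = 16836/5 + 1092 = 22296/5.


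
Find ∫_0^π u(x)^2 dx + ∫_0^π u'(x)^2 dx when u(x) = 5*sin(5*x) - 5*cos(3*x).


||u||_{H^1(0,π)}^2 = 450*π

u'(x) = 15*sin(3*x) + 25*cos(5*x).
Expand u² and (u')² and integrate term by term on (0, π), using: for integers n ≥ 1, ∫_0^π sin²(nx) dx = ∫_0^π cos²(nx) dx = π/2; for n ≠ n', ∫_0^π sin(nx)sin(n'x) dx = ∫_0^π cos(nx)cos(n'x) dx = 0; and by product-to-sum, ∫_0^π sin(nx)cos(n'x) dx = ½∫_0^π [sin((n+n')x) + sin((n−n')x)] dx, which is 0 when n+n' is even and 2n/(n²−n'²) when n+n' is odd (it need not vanish on (0, π)).
  u² squared terms: (-5)²·∫cos(3x)² dx = 25·π/2 = 25*π/2;  (5)²·∫sin(5x)² dx = 25·π/2 = 25*π/2.
  u² cross terms: 2·(-5)·(5)·∫cos(3x)·sin(5x) dx = -50·(0) = 0.
  So ∫_0^π u² dx = 25*π/2 + 25*π/2 + 0 = 25*π.
  (u')² squared terms: (15)²·∫sin(3x)² dx = 225·π/2 = 225*π/2;  (25)²·∫cos(5x)² dx = 625·π/2 = 625*π/2.
  (u')² cross terms: 2·(15)·(25)·∫sin(3x)·cos(5x) dx = 750·(0) = 0.
  So ∫_0^π (u')² dx = 225*π/2 + 625*π/2 + 0 = 425*π.
||u||_{H^1}^2 = (25*π) + (425*π) = 450*π.
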